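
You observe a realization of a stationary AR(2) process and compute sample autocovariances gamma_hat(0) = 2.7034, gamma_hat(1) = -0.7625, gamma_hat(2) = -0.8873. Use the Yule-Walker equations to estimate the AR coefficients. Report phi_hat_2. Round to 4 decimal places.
\hat\phi_{2} = -0.4430

The Yule-Walker equations for an AR(p) process read, in matrix form,
  Gamma_p phi = r_p,   with   (Gamma_p)_{ij} = gamma(|i - j|),
                       (r_p)_i = gamma(i),   i,j = 1..p.
Substitute the sample gammas (Toeplitz matrix and right-hand side of size 2):
  Gamma_p = [[2.7034, -0.7625], [-0.7625, 2.7034]]
  r_p     = [-0.7625, -0.8873]
Written out:
  2.7034 phi_1 - 0.7625 phi_2 = -0.7625
  -0.7625 phi_1 + 2.7034 phi_2 = -0.8873
Solve by Cramer's rule:
  det = gamma(0)^2 - gamma(1)^2 = (2.7034)^2 - (-0.7625)^2 = 7.30837156 - 0.58140625 = 6.72696531
  phi_hat_1 = [gamma(1) gamma(0) - gamma(1) gamma(2)] / det = [(-0.7625)(2.7034) - (-0.7625)(-0.8873)] / 6.72696531 = -2.73790875 / 6.72696531 = -0.407
  phi_hat_2 = [gamma(0) gamma(2) - gamma(1)^2] / det = [(2.7034)(-0.8873) - (-0.7625)^2] / 6.72696531 = -2.98013307 / 6.72696531 = -0.443
So phi_hat = [-0.4070, -0.4430].
Therefore phi_hat_2 = -0.4430.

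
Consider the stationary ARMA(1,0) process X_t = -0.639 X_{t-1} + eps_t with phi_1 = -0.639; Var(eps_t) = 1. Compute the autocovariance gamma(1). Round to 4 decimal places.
\gamma(1) = -1.0800

Multiply the model equation by X_{t-k} and take expectations. With theta_0 = psi_0 = 1 and psi_j the MA(infinity) weights, this gives
  gamma(k) - sum_i phi_i gamma(k-i) = c_k,
  c_k = sigma^2 * sum_{j=k..q} theta_j psi_{j-k}   (c_k = 0 for k > q),
using gamma(-m) = gamma(m).
Pure AR (q = 0): c_0 = sigma^2 = 1, c_k = 0 for k >= 1.
Equations for k = 0 and k = 1 (AR order 1):
  gamma(0) = phi_1 gamma(1) + c_0
  gamma(1) = phi_1 gamma(0) + c_1
Substituting the second into the first: gamma(0) (1 - phi_1^2) = c_0 + phi_1 c_1, so
  gamma(0) = c_0 / (1 - phi_1^2) = 1 / (1 - (-0.639)^2) = 1 / 0.591679 = 1.690106.
  gamma(1) = phi_1 gamma(0) = (-0.639)(1.690106) = -1.079977.
Therefore gamma(1) = -1.0800 (to 4 decimal places).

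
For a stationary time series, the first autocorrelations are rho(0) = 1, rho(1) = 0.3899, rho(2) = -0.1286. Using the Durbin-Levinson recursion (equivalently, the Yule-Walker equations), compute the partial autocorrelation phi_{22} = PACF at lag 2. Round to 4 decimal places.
\phi_{22} = -0.3309

The PACF at lag k is phi_{kk}, the last component of the solution
to the Yule-Walker system G_k phi = r_k where
  (G_k)_{ij} = rho(|i - j|), (r_k)_i = rho(i), i,j = 1..k.
Equivalently, Durbin-Levinson gives phi_{kk} iteratively:
  phi_{11} = rho(1)
  phi_{kk} = [rho(k) - sum_{j=1..k-1} phi_{k-1,j} rho(k-j)]
            / [1 - sum_{j=1..k-1} phi_{k-1,j} rho(j)],
  phi_{k,j} = phi_{k-1,j} - phi_{kk} phi_{k-1,k-j},  j = 1..k-1.
Step k = 1:
  phi_11 = rho(1) = 0.3899.
Step k = 2:
  phi_22 = [rho(2) - phi_11 rho(1)] / [1 - phi_11 rho(1)] = [-0.1286 - (0.3899)(0.3899)] / [1 - (0.3899)(0.3899)]
         = -0.28062201 / 0.84797799 = -0.3309.
Therefore phi_{22} = -0.3309.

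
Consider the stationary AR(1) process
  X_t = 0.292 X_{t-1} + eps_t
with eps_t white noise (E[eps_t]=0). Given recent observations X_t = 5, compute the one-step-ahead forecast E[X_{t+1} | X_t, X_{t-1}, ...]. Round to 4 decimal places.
E[X_{t+1} \mid \mathcal F_t] = 1.4600

For an AR(p) model X_t = c + sum_i phi_i X_{t-i} + eps_t, the
one-step-ahead conditional mean is
  E[X_{t+1} | X_t, ...] = c + sum_i phi_i X_{t+1-i}.
Substitute known values:
  E[X_{t+1} | ...] = (0.292) * (5)
                   = 1.4600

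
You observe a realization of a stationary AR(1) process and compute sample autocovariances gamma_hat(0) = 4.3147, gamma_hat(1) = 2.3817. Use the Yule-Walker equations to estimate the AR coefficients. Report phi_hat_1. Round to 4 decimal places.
\hat\phi_{1} = 0.5520

The Yule-Walker equations for an AR(p) process read, in matrix form,
  Gamma_p phi = r_p,   with   (Gamma_p)_{ij} = gamma(|i - j|),
                       (r_p)_i = gamma(i),   i,j = 1..p.
Substitute the sample gammas (Toeplitz matrix and right-hand side of size 1):
  Gamma_p = [[4.3147]]
  r_p     = [2.3817]
With p = 1 this is the single equation gamma(0) phi_1 = gamma(1):
  phi_hat_1 = gamma(1) / gamma(0) = 2.3817 / 4.3147 = 0.5520.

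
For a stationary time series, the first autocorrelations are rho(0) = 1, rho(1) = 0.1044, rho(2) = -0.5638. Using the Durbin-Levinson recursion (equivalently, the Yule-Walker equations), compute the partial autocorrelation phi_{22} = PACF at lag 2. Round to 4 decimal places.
\phi_{22} = -0.5810

The PACF at lag k is phi_{kk}, the last component of the solution
to the Yule-Walker system G_k phi = r_k where
  (G_k)_{ij} = rho(|i - j|), (r_k)_i = rho(i), i,j = 1..k.
Equivalently, Durbin-Levinson gives phi_{kk} iteratively:
  phi_{11} = rho(1)
  phi_{kk} = [rho(k) - sum_{j=1..k-1} phi_{k-1,j} rho(k-j)]
            / [1 - sum_{j=1..k-1} phi_{k-1,j} rho(j)],
  phi_{k,j} = phi_{k-1,j} - phi_{kk} phi_{k-1,k-j},  j = 1..k-1.
Step k = 1:
  phi_11 = rho(1) = 0.1044.
Step k = 2:
  phi_22 = [rho(2) - phi_11 rho(1)] / [1 - phi_11 rho(1)] = [-0.5638 - (0.1044)(0.1044)] / [1 - (0.1044)(0.1044)]
         = -0.57469936 / 0.98910064 = -0.581.
Therefore phi_{22} = -0.5810.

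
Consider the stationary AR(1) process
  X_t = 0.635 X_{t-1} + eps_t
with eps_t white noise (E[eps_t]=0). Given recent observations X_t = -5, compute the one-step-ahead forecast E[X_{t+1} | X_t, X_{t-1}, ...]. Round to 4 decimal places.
E[X_{t+1} \mid \mathcal F_t] = -3.1750

For an AR(p) model X_t = c + sum_i phi_i X_{t-i} + eps_t, the
one-step-ahead conditional mean is
  E[X_{t+1} | X_t, ...] = c + sum_i phi_i X_{t+1-i}.
Substitute known values:
  E[X_{t+1} | ...] = (0.635) * (-5)
                   = -3.1750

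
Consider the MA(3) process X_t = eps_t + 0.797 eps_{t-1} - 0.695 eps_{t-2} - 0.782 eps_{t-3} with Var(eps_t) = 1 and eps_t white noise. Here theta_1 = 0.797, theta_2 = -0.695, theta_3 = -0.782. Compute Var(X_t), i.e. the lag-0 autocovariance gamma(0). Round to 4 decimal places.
\gamma(0) = 2.7298

For an MA(q) process X_t = eps_t + sum_i theta_i eps_{t-i} with
Var(eps_t) = sigma^2, the variance is
  gamma(0) = sigma^2 * (1 + sum_i theta_i^2).
  sum_i theta_i^2 = (0.797)^2 + (-0.695)^2 + (-0.782)^2 = 0.635209 + 0.483025 + 0.611524 = 1.729758.
  gamma(0) = 1 * (1 + 1.729758) = 1 * 2.729758 = 2.729758, which rounds to 2.7298.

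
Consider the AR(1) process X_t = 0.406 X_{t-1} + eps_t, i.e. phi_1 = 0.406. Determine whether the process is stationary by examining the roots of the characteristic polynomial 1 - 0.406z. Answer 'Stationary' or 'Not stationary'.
\text{Stationary}

The AR(p) characteristic polynomial is P(z) = 1 - 0.406z.
Stationarity requires all roots to lie outside the unit circle, i.e. |z| > 1 for every root.
This is linear in z: 1 + (-0.406) z = 0  =>  z = -1/(-0.406) = 2.463054,  |z| = 2.463054.
Moduli of all roots: 2.4631.
All moduli strictly greater than 1? Yes.
Verdict: Stationary.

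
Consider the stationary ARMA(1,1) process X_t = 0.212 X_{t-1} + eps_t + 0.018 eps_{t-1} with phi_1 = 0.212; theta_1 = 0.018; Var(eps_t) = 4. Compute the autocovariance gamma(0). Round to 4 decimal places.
\gamma(0) = 4.2216

Multiply the model equation by X_{t-k} and take expectations. With theta_0 = psi_0 = 1 and psi_j the MA(infinity) weights, this gives
  gamma(k) - sum_i phi_i gamma(k-i) = c_k,
  c_k = sigma^2 * sum_{j=k..q} theta_j psi_{j-k}   (c_k = 0 for k > q),
using gamma(-m) = gamma(m).
psi-weights needed (psi_j = theta_j + sum_i phi_i psi_{j-i}):
  psi_1 = theta_1 + phi_1 = 0.018 + (0.212) = 0.23
Right-hand sides:
  c_0 = sigma^2 (1 + theta_1 psi_1) = 4 * (1 + (0.018)(0.23)) = 4 * 1.00414 = 4.01656
  c_1 = sigma^2 theta_1 = 4 * (0.018) = 0.072
  c_2 = 0
Equations for k = 0 and k = 1 (AR order 1):
  gamma(0) = phi_1 gamma(1) + c_0
  gamma(1) = phi_1 gamma(0) + c_1
Substituting the second into the first: gamma(0) (1 - phi_1^2) = c_0 + phi_1 c_1, so
  gamma(0) = (c_0 + phi_1 c_1) / (1 - phi_1^2) = (4.01656 + (0.212)(0.072)) / (1 - (0.212)^2) = 4.031824 / 0.955056 = 4.221558.
Therefore gamma(0) = 4.2216 (to 4 decimal places).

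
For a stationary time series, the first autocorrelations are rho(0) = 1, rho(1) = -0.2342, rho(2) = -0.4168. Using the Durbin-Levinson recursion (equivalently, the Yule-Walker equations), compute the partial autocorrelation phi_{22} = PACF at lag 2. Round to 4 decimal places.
\phi_{22} = -0.4990

The PACF at lag k is phi_{kk}, the last component of the solution
to the Yule-Walker system G_k phi = r_k where
  (G_k)_{ij} = rho(|i - j|), (r_k)_i = rho(i), i,j = 1..k.
Equivalently, Durbin-Levinson gives phi_{kk} iteratively:
  phi_{11} = rho(1)
  phi_{kk} = [rho(k) - sum_{j=1..k-1} phi_{k-1,j} rho(k-j)]
            / [1 - sum_{j=1..k-1} phi_{k-1,j} rho(j)],
  phi_{k,j} = phi_{k-1,j} - phi_{kk} phi_{k-1,k-j},  j = 1..k-1.
Step k = 1:
  phi_11 = rho(1) = -0.2342.
Step k = 2:
  phi_22 = [rho(2) - phi_11 rho(1)] / [1 - phi_11 rho(1)] = [-0.4168 - (-0.2342)(-0.2342)] / [1 - (-0.2342)(-0.2342)]
         = -0.47164964 / 0.94515036 = -0.499.
Therefore phi_{22} = -0.4990.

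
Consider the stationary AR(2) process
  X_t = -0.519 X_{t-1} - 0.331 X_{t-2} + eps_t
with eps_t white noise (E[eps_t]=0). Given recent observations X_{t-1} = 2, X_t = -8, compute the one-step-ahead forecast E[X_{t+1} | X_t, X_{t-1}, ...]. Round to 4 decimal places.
E[X_{t+1} \mid \mathcal F_t] = 3.4900

For an AR(p) model X_t = c + sum_i phi_i X_{t-i} + eps_t, the
one-step-ahead conditional mean is
  E[X_{t+1} | X_t, ...] = c + sum_i phi_i X_{t+1-i}.
Substitute known values:
  E[X_{t+1} | ...] = (-0.519) * (-8) + (-0.331) * (2)
                   = 3.4900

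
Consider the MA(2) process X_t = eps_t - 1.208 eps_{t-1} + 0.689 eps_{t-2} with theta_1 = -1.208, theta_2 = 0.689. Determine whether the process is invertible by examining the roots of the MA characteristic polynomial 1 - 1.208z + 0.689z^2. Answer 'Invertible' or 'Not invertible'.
\text{Invertible}

The MA(q) characteristic polynomial is P(z) = 1 - 1.208z + 0.689z^2.
Invertibility requires all roots to lie outside the unit circle, i.e. |z| > 1 for every root.
Set 1 + (-1.208) z + (0.689) z^2 = 0, i.e. a z^2 + b z + c = 0 with a = 0.689, b = -1.208, c = 1.
Discriminant D = b^2 - 4ac = (-1.208)^2 - 4*(0.689)*1 = 1.459264 - (2.756) = -1.296736.
D < 0, so the roots are the complex-conjugate pair z = (-b +/- i sqrt(-D)) / (2a) = 0.8766 +/- 0.8264i.
For a conjugate pair |z|^2 = z * conj(z) = (product of roots) = c/a = 1/(0.689) = 1.451379, so |z| = sqrt(1.451379) = 1.2047 for both roots.
Moduli of all roots: 1.2047, 1.2047.
All moduli strictly greater than 1? Yes.
Verdict: Invertible.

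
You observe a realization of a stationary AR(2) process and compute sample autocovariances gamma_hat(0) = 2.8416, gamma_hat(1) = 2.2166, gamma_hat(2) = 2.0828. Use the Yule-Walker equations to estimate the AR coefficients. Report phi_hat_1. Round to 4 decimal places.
\hat\phi_{1} = 0.5320

The Yule-Walker equations for an AR(p) process read, in matrix form,
  Gamma_p phi = r_p,   with   (Gamma_p)_{ij} = gamma(|i - j|),
                       (r_p)_i = gamma(i),   i,j = 1..p.
Substitute the sample gammas (Toeplitz matrix and right-hand side of size 2):
  Gamma_p = [[2.8416, 2.2166], [2.2166, 2.8416]]
  r_p     = [2.2166, 2.0828]
Written out:
  2.8416 phi_1 + 2.2166 phi_2 = 2.2166
  2.2166 phi_1 + 2.8416 phi_2 = 2.0828
Solve by Cramer's rule:
  det = gamma(0)^2 - gamma(1)^2 = (2.8416)^2 - (2.2166)^2 = 8.07469056 - 4.91331556 = 3.161375
  phi_hat_1 = [gamma(1) gamma(0) - gamma(1) gamma(2)] / det = [(2.2166)(2.8416) - (2.2166)(2.0828)] / 3.161375 = 1.68195608 / 3.161375 = 0.532
  phi_hat_2 = [gamma(0) gamma(2) - gamma(1)^2] / det = [(2.8416)(2.0828) - (2.2166)^2] / 3.161375 = 1.00516892 / 3.161375 = 0.318
So phi_hat = [0.5320, 0.3180].
Therefore phi_hat_1 = 0.5320.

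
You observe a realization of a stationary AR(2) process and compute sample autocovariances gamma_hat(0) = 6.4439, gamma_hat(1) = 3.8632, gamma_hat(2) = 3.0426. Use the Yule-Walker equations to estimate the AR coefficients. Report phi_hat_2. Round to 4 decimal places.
\hat\phi_{2} = 0.1760

The Yule-Walker equations for an AR(p) process read, in matrix form,
  Gamma_p phi = r_p,   with   (Gamma_p)_{ij} = gamma(|i - j|),
                       (r_p)_i = gamma(i),   i,j = 1..p.
Substitute the sample gammas (Toeplitz matrix and right-hand side of size 2):
  Gamma_p = [[6.4439, 3.8632], [3.8632, 6.4439]]
  r_p     = [3.8632, 3.0426]
Written out:
  6.4439 phi_1 + 3.8632 phi_2 = 3.8632
  3.8632 phi_1 + 6.4439 phi_2 = 3.0426
Solve by Cramer's rule:
  det = gamma(0)^2 - gamma(1)^2 = (6.4439)^2 - (3.8632)^2 = 41.52384721 - 14.92431424 = 26.59953297
  phi_hat_1 = [gamma(1) gamma(0) - gamma(1) gamma(2)] / det = [(3.8632)(6.4439) - (3.8632)(3.0426)] / 26.59953297 = 13.13990216 / 26.59953297 = 0.494
  phi_hat_2 = [gamma(0) gamma(2) - gamma(1)^2] / det = [(6.4439)(3.0426) - (3.8632)^2] / 26.59953297 = 4.6818959 / 26.59953297 = 0.176
So phi_hat = [0.4940, 0.1760].
Therefore phi_hat_2 = 0.1760.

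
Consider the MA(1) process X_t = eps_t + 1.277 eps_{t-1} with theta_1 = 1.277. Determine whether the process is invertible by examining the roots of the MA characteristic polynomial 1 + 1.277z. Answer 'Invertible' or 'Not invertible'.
\text{Not invertible}

The MA(q) characteristic polynomial is P(z) = 1 + 1.277z.
Invertibility requires all roots to lie outside the unit circle, i.e. |z| > 1 for every root.
This is linear in z: 1 + (1.277) z = 0  =>  z = -1/(1.277) = -0.783085,  |z| = 0.783085.
Moduli of all roots: 0.7831.
All moduli strictly greater than 1? No.
Verdict: Not invertible.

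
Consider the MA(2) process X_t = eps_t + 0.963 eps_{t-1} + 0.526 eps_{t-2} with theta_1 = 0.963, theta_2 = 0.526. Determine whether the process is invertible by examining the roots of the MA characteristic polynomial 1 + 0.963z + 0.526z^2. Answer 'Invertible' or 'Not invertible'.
\text{Invertible}

The MA(q) characteristic polynomial is P(z) = 1 + 0.963z + 0.526z^2.
Invertibility requires all roots to lie outside the unit circle, i.e. |z| > 1 for every root.
Set 1 + (0.963) z + (0.526) z^2 = 0, i.e. a z^2 + b z + c = 0 with a = 0.526, b = 0.963, c = 1.
Discriminant D = b^2 - 4ac = (0.963)^2 - 4*(0.526)*1 = 0.927369 - (2.104) = -1.176631.
D < 0, so the roots are the complex-conjugate pair z = (-b +/- i sqrt(-D)) / (2a) = -0.9154 +/- 1.0311i.
For a conjugate pair |z|^2 = z * conj(z) = (product of roots) = c/a = 1/(0.526) = 1.901141, so |z| = sqrt(1.901141) = 1.3788 for both roots.
Moduli of all roots: 1.3788, 1.3788.
All moduli strictly greater than 1? Yes.
Verdict: Invertible.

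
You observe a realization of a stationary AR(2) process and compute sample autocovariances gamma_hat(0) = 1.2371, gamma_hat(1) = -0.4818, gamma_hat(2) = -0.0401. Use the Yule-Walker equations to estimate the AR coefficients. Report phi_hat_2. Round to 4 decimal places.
\hat\phi_{2} = -0.2170

The Yule-Walker equations for an AR(p) process read, in matrix form,
  Gamma_p phi = r_p,   with   (Gamma_p)_{ij} = gamma(|i - j|),
                       (r_p)_i = gamma(i),   i,j = 1..p.
Substitute the sample gammas (Toeplitz matrix and right-hand side of size 2):
  Gamma_p = [[1.2371, -0.4818], [-0.4818, 1.2371]]
  r_p     = [-0.4818, -0.0401]
Written out:
  1.2371 phi_1 - 0.4818 phi_2 = -0.4818
  -0.4818 phi_1 + 1.2371 phi_2 = -0.0401
Solve by Cramer's rule:
  det = gamma(0)^2 - gamma(1)^2 = (1.2371)^2 - (-0.4818)^2 = 1.53041641 - 0.23213124 = 1.29828517
  phi_hat_1 = [gamma(1) gamma(0) - gamma(1) gamma(2)] / det = [(-0.4818)(1.2371) - (-0.4818)(-0.0401)] / 1.29828517 = -0.61535496 / 1.29828517 = -0.474
  phi_hat_2 = [gamma(0) gamma(2) - gamma(1)^2] / det = [(1.2371)(-0.0401) - (-0.4818)^2] / 1.29828517 = -0.28173895 / 1.29828517 = -0.217
So phi_hat = [-0.4740, -0.2170].
Therefore phi_hat_2 = -0.2170.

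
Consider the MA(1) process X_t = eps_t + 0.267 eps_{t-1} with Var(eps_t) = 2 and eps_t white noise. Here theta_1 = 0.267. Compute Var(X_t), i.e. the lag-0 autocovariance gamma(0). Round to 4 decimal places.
\gamma(0) = 2.1426

For an MA(q) process X_t = eps_t + sum_i theta_i eps_{t-i} with
Var(eps_t) = sigma^2, the variance is
  gamma(0) = sigma^2 * (1 + sum_i theta_i^2).
  sum_i theta_i^2 = (0.267)^2 = 0.071289.
  gamma(0) = 2 * (1 + 0.071289) = 2 * 1.071289 = 2.142578, which rounds to 2.1426.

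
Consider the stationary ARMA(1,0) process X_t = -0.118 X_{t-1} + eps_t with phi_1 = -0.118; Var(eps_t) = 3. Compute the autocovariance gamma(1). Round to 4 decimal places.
\gamma(1) = -0.3590

Multiply the model equation by X_{t-k} and take expectations. With theta_0 = psi_0 = 1 and psi_j the MA(infinity) weights, this gives
  gamma(k) - sum_i phi_i gamma(k-i) = c_k,
  c_k = sigma^2 * sum_{j=k..q} theta_j psi_{j-k}   (c_k = 0 for k > q),
using gamma(-m) = gamma(m).
Pure AR (q = 0): c_0 = sigma^2 = 3, c_k = 0 for k >= 1.
Equations for k = 0 and k = 1 (AR order 1):
  gamma(0) = phi_1 gamma(1) + c_0
  gamma(1) = phi_1 gamma(0) + c_1
Substituting the second into the first: gamma(0) (1 - phi_1^2) = c_0 + phi_1 c_1, so
  gamma(0) = c_0 / (1 - phi_1^2) = 3 / (1 - (-0.118)^2) = 3 / 0.986076 = 3.042362.
  gamma(1) = phi_1 gamma(0) = (-0.118)(3.042362) = -0.358999.
Therefore gamma(1) = -0.3590 (to 4 decimal places).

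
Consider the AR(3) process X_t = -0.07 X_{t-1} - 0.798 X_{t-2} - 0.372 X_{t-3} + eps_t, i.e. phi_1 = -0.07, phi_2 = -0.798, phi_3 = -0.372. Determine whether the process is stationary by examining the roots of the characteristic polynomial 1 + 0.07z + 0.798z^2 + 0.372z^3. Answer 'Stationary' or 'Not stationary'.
\text{Stationary}

The AR(p) characteristic polynomial is P(z) = 1 + 0.07z + 0.798z^2 + 0.372z^3.
Stationarity requires all roots to lie outside the unit circle, i.e. |z| > 1 for every root.
Degree 3: look for a simple real root z0 first, then factor out (1 - z/z0) and solve the remaining quadratic.
Testing z0 = -2.5: P(-2.5) = 1 + (0.07)(-2.5) + (0.798)(-2.5)^2 + (0.372)(-2.5)^3
  = 1 + (-0.175) + (4.9875) + (-5.8125) = 0.  So z_0 = -2.5 is a root, |z_0| = 2.5.
Divide out the factor (1 + 0.4 z) = (1 - z/z0) (since 1/z0 = -0.4):
  P(z) = (1 + 0.4 z)(1 + (-0.33) z + (0.93) z^2)
  [check: z-coef -0.33 - (-0.4) = 0.07; z^2-coef 0.93 - (-0.4)(-0.33) = 0.798; z^3-coef -(-0.4)(0.93) = 0.372.]
Remaining roots from the quadratic factor 1 + (-0.33) z + (0.93) z^2:
  Set 1 + (-0.33) z + (0.93) z^2 = 0, i.e. a z^2 + b z + c = 0 with a = 0.93, b = -0.33, c = 1.
  Discriminant D = b^2 - 4ac = (-0.33)^2 - 4*(0.93)*1 = 0.1089 - (3.72) = -3.6111.
  D < 0, so the roots are the complex-conjugate pair z = (-b +/- i sqrt(-D)) / (2a) = 0.1774 +/- 1.0217i.
  For a conjugate pair |z|^2 = z * conj(z) = (product of roots) = c/a = 1/(0.93) = 1.075269, so |z| = sqrt(1.075269) = 1.037 for both roots.
Moduli of all roots: 2.5000, 1.0370, 1.0370.
All moduli strictly greater than 1? Yes.
Verdict: Stationary.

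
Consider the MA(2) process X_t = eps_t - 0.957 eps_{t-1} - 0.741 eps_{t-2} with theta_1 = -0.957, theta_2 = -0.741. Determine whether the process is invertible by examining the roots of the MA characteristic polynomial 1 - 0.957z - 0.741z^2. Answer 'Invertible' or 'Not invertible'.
\text{Not invertible}

The MA(q) characteristic polynomial is P(z) = 1 - 0.957z - 0.741z^2.
Invertibility requires all roots to lie outside the unit circle, i.e. |z| > 1 for every root.
Set 1 + (-0.957) z + (-0.741) z^2 = 0, i.e. a z^2 + b z + c = 0 with a = -0.741, b = -0.957, c = 1.
Discriminant D = b^2 - 4ac = (-0.957)^2 - 4*(-0.741)*1 = 0.915849 - (-2.964) = 3.879849.
D >= 0, so the roots are real: z = (-b +/- sqrt(D)) / (2a) = (0.957 +/- 1.969733) / (-1.482).
  z_1 = (0.957 + 1.969733) / (-1.482) = -1.9749,   |z_1| = 1.9749.
  z_2 = (0.957 - 1.969733) / (-1.482) = 0.6834,   |z_2| = 0.6834.
Moduli of all roots: 1.9749, 0.6834.
All moduli strictly greater than 1? No.
Verdict: Not invertible.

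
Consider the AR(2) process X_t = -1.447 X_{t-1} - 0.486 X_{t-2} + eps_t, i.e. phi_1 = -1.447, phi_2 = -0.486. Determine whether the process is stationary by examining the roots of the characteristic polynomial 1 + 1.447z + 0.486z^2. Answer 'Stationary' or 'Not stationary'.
\text{Stationary}

The AR(p) characteristic polynomial is P(z) = 1 + 1.447z + 0.486z^2.
Stationarity requires all roots to lie outside the unit circle, i.e. |z| > 1 for every root.
Set 1 + (1.447) z + (0.486) z^2 = 0, i.e. a z^2 + b z + c = 0 with a = 0.486, b = 1.447, c = 1.
Discriminant D = b^2 - 4ac = (1.447)^2 - 4*(0.486)*1 = 2.093809 - (1.944) = 0.149809.
D >= 0, so the roots are real: z = (-b +/- sqrt(D)) / (2a) = (-1.447 +/- 0.387052) / (0.972).
  z_1 = (-1.447 + 0.387052) / (0.972) = -1.0905,   |z_1| = 1.0905.
  z_2 = (-1.447 - 0.387052) / (0.972) = -1.8869,   |z_2| = 1.8869.
Moduli of all roots: 1.0905, 1.8869.
All moduli strictly greater than 1? Yes.
Verdict: Stationary.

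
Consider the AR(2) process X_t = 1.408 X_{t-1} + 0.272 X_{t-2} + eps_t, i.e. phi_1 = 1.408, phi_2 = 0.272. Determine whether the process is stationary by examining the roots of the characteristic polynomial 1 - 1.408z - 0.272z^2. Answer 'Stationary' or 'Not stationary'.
\text{Not stationary}

The AR(p) characteristic polynomial is P(z) = 1 - 1.408z - 0.272z^2.
Stationarity requires all roots to lie outside the unit circle, i.e. |z| > 1 for every root.
Set 1 + (-1.408) z + (-0.272) z^2 = 0, i.e. a z^2 + b z + c = 0 with a = -0.272, b = -1.408, c = 1.
Discriminant D = b^2 - 4ac = (-1.408)^2 - 4*(-0.272)*1 = 1.982464 - (-1.088) = 3.070464.
D >= 0, so the roots are real: z = (-b +/- sqrt(D)) / (2a) = (1.408 +/- 1.752274) / (-0.544).
  z_1 = (1.408 + 1.752274) / (-0.544) = -5.8093,   |z_1| = 5.8093.
  z_2 = (1.408 - 1.752274) / (-0.544) = 0.6329,   |z_2| = 0.6329.
Moduli of all roots: 5.8093, 0.6329.
All moduli strictly greater than 1? No.
Verdict: Not stationary.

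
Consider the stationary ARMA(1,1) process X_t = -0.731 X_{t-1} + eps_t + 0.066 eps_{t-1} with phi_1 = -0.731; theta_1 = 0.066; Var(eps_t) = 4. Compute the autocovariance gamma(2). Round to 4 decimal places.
\gamma(2) = 3.9744

Multiply the model equation by X_{t-k} and take expectations. With theta_0 = psi_0 = 1 and psi_j the MA(infinity) weights, this gives
  gamma(k) - sum_i phi_i gamma(k-i) = c_k,
  c_k = sigma^2 * sum_{j=k..q} theta_j psi_{j-k}   (c_k = 0 for k > q),
using gamma(-m) = gamma(m).
psi-weights needed (psi_j = theta_j + sum_i phi_i psi_{j-i}):
  psi_1 = theta_1 + phi_1 = 0.066 + (-0.731) = -0.665
Right-hand sides:
  c_0 = sigma^2 (1 + theta_1 psi_1) = 4 * (1 + (0.066)(-0.665)) = 4 * 0.95611 = 3.82444
  c_1 = sigma^2 theta_1 = 4 * (0.066) = 0.264
  c_2 = 0
Equations for k = 0 and k = 1 (AR order 1):
  gamma(0) = phi_1 gamma(1) + c_0
  gamma(1) = phi_1 gamma(0) + c_1
Substituting the second into the first: gamma(0) (1 - phi_1^2) = c_0 + phi_1 c_1, so
  gamma(0) = (c_0 + phi_1 c_1) / (1 - phi_1^2) = (3.82444 + (-0.731)(0.264)) / (1 - (-0.731)^2) = 3.631456 / 0.465639 = 7.798866.
  gamma(1) = phi_1 gamma(0) + c_1 = (-0.731)(7.798866) + (0.264) = -5.436971.
For k = 2 (> q): gamma(2) = phi_1 gamma(1) = (-0.731)(-5.436971) = 3.974426.
Therefore gamma(2) = 3.9744 (to 4 decimal places).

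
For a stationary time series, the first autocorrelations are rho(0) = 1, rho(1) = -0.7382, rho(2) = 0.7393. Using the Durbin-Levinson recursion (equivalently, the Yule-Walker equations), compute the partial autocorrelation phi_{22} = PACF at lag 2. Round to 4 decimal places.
\phi_{22} = 0.4271

The PACF at lag k is phi_{kk}, the last component of the solution
to the Yule-Walker system G_k phi = r_k where
  (G_k)_{ij} = rho(|i - j|), (r_k)_i = rho(i), i,j = 1..k.
Equivalently, Durbin-Levinson gives phi_{kk} iteratively:
  phi_{11} = rho(1)
  phi_{kk} = [rho(k) - sum_{j=1..k-1} phi_{k-1,j} rho(k-j)]
            / [1 - sum_{j=1..k-1} phi_{k-1,j} rho(j)],
  phi_{k,j} = phi_{k-1,j} - phi_{kk} phi_{k-1,k-j},  j = 1..k-1.
Step k = 1:
  phi_11 = rho(1) = -0.7382.
Step k = 2:
  phi_22 = [rho(2) - phi_11 rho(1)] / [1 - phi_11 rho(1)] = [0.7393 - (-0.7382)(-0.7382)] / [1 - (-0.7382)(-0.7382)]
         = 0.19436076 / 0.45506076 = 0.4271.
Therefore phi_{22} = 0.4271.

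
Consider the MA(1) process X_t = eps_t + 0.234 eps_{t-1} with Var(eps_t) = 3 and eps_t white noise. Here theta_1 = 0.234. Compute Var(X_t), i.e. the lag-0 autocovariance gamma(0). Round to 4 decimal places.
\gamma(0) = 3.1643

For an MA(q) process X_t = eps_t + sum_i theta_i eps_{t-i} with
Var(eps_t) = sigma^2, the variance is
  gamma(0) = sigma^2 * (1 + sum_i theta_i^2).
  sum_i theta_i^2 = (0.234)^2 = 0.054756.
  gamma(0) = 3 * (1 + 0.054756) = 3 * 1.054756 = 3.164268, which rounds to 3.1643.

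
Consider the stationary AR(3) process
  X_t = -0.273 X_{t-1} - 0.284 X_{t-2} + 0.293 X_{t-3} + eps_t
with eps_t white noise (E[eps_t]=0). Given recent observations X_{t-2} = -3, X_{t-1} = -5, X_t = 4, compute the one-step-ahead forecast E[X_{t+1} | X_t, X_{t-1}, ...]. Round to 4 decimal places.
E[X_{t+1} \mid \mathcal F_t] = -0.5510

For an AR(p) model X_t = c + sum_i phi_i X_{t-i} + eps_t, the
one-step-ahead conditional mean is
  E[X_{t+1} | X_t, ...] = c + sum_i phi_i X_{t+1-i}.
Substitute known values:
  E[X_{t+1} | ...] = (-0.273) * (4) + (-0.284) * (-5) + (0.293) * (-3)
                   = -0.5510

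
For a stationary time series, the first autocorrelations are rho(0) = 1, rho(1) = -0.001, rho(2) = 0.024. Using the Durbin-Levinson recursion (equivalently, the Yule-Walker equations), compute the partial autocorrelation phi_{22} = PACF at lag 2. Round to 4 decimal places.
\phi_{22} = 0.0240

The PACF at lag k is phi_{kk}, the last component of the solution
to the Yule-Walker system G_k phi = r_k where
  (G_k)_{ij} = rho(|i - j|), (r_k)_i = rho(i), i,j = 1..k.
Equivalently, Durbin-Levinson gives phi_{kk} iteratively:
  phi_{11} = rho(1)
  phi_{kk} = [rho(k) - sum_{j=1..k-1} phi_{k-1,j} rho(k-j)]
            / [1 - sum_{j=1..k-1} phi_{k-1,j} rho(j)],
  phi_{k,j} = phi_{k-1,j} - phi_{kk} phi_{k-1,k-j},  j = 1..k-1.
Step k = 1:
  phi_11 = rho(1) = -0.001.
Step k = 2:
  phi_22 = [rho(2) - phi_11 rho(1)] / [1 - phi_11 rho(1)] = [0.024 - (-0.001)(-0.001)] / [1 - (-0.001)(-0.001)]
         = 0.023999 / 0.999999 = 0.024.
Therefore phi_{22} = 0.0240.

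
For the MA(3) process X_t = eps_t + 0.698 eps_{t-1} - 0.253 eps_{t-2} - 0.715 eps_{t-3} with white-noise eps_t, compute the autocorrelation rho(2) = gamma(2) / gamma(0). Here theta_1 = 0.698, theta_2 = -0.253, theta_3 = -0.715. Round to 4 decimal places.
\rho(2) = -0.3647

For an MA(q) process with theta_0 = 1, the autocovariance is
  gamma(k) = sigma^2 * sum_{i=0..q-k} theta_i * theta_{i+k},
and rho(k) = gamma(k) / gamma(0). Sigma^2 cancels.
  numerator   = (1)*(-0.253) + (0.698)*(-0.715) = -0.75207.
  denominator = (1)^2 + (0.698)^2 + (-0.253)^2 + (-0.715)^2 = 2.062438.
  rho(2) = -0.75207 / 2.062438 = -0.3647.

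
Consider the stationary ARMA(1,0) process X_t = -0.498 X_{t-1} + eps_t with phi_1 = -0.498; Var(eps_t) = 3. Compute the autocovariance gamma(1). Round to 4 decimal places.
\gamma(1) = -1.9867

Multiply the model equation by X_{t-k} and take expectations. With theta_0 = psi_0 = 1 and psi_j the MA(infinity) weights, this gives
  gamma(k) - sum_i phi_i gamma(k-i) = c_k,
  c_k = sigma^2 * sum_{j=k..q} theta_j psi_{j-k}   (c_k = 0 for k > q),
using gamma(-m) = gamma(m).
Pure AR (q = 0): c_0 = sigma^2 = 3, c_k = 0 for k >= 1.
Equations for k = 0 and k = 1 (AR order 1):
  gamma(0) = phi_1 gamma(1) + c_0
  gamma(1) = phi_1 gamma(0) + c_1
Substituting the second into the first: gamma(0) (1 - phi_1^2) = c_0 + phi_1 c_1, so
  gamma(0) = c_0 / (1 - phi_1^2) = 3 / (1 - (-0.498)^2) = 3 / 0.751996 = 3.989383.
  gamma(1) = phi_1 gamma(0) = (-0.498)(3.989383) = -1.986713.
Therefore gamma(1) = -1.9867 (to 4 decimal places).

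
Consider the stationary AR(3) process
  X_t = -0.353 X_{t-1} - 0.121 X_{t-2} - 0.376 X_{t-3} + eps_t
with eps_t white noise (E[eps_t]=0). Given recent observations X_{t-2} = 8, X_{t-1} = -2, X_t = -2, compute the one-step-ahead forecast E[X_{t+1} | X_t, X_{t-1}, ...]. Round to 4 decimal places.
E[X_{t+1} \mid \mathcal F_t] = -2.0600

For an AR(p) model X_t = c + sum_i phi_i X_{t-i} + eps_t, the
one-step-ahead conditional mean is
  E[X_{t+1} | X_t, ...] = c + sum_i phi_i X_{t+1-i}.
Substitute known values:
  E[X_{t+1} | ...] = (-0.353) * (-2) + (-0.121) * (-2) + (-0.376) * (8)
                   = -2.0600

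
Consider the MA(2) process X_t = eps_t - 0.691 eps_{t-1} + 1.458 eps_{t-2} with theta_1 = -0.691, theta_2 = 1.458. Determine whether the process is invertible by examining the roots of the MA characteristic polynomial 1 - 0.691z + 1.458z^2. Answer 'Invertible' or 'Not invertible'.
\text{Not invertible}

The MA(q) characteristic polynomial is P(z) = 1 - 0.691z + 1.458z^2.
Invertibility requires all roots to lie outside the unit circle, i.e. |z| > 1 for every root.
Set 1 + (-0.691) z + (1.458) z^2 = 0, i.e. a z^2 + b z + c = 0 with a = 1.458, b = -0.691, c = 1.
Discriminant D = b^2 - 4ac = (-0.691)^2 - 4*(1.458)*1 = 0.477481 - (5.832) = -5.354519.
D < 0, so the roots are the complex-conjugate pair z = (-b +/- i sqrt(-D)) / (2a) = 0.237 +/- 0.7935i.
For a conjugate pair |z|^2 = z * conj(z) = (product of roots) = c/a = 1/(1.458) = 0.685871, so |z| = sqrt(0.685871) = 0.8282 for both roots.
Moduli of all roots: 0.8282, 0.8282.
All moduli strictly greater than 1? No.
Verdict: Not invertible.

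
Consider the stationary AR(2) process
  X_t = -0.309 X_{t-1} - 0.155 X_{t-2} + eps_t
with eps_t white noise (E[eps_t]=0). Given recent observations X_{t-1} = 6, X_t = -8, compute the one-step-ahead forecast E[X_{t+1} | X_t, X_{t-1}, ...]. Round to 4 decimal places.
E[X_{t+1} \mid \mathcal F_t] = 1.5420

For an AR(p) model X_t = c + sum_i phi_i X_{t-i} + eps_t, the
one-step-ahead conditional mean is
  E[X_{t+1} | X_t, ...] = c + sum_i phi_i X_{t+1-i}.
Substitute known values:
  E[X_{t+1} | ...] = (-0.309) * (-8) + (-0.155) * (6)
                   = 1.5420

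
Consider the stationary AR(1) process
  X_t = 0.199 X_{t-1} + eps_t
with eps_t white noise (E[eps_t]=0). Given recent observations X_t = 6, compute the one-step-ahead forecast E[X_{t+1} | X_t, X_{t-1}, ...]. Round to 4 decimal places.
E[X_{t+1} \mid \mathcal F_t] = 1.1940

For an AR(p) model X_t = c + sum_i phi_i X_{t-i} + eps_t, the
one-step-ahead conditional mean is
  E[X_{t+1} | X_t, ...] = c + sum_i phi_i X_{t+1-i}.
Substitute known values:
  E[X_{t+1} | ...] = (0.199) * (6)
                   = 1.1940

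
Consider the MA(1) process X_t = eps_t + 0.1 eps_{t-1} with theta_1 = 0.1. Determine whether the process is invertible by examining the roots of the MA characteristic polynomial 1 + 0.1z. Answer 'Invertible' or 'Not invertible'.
\text{Invertible}

The MA(q) characteristic polynomial is P(z) = 1 + 0.1z.
Invertibility requires all roots to lie outside the unit circle, i.e. |z| > 1 for every root.
This is linear in z: 1 + (0.1) z = 0  =>  z = -1/(0.1) = -10,  |z| = 10.
Moduli of all roots: 10.0000.
All moduli strictly greater than 1? Yes.
Verdict: Invertible.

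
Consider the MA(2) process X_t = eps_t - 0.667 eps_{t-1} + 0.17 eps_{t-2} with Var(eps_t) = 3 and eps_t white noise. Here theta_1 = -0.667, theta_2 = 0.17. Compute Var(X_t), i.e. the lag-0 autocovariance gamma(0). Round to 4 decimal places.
\gamma(0) = 4.4214

For an MA(q) process X_t = eps_t + sum_i theta_i eps_{t-i} with
Var(eps_t) = sigma^2, the variance is
  gamma(0) = sigma^2 * (1 + sum_i theta_i^2).
  sum_i theta_i^2 = (-0.667)^2 + (0.17)^2 = 0.444889 + 0.0289 = 0.473789.
  gamma(0) = 3 * (1 + 0.473789) = 3 * 1.473789 = 4.421367, which rounds to 4.4214.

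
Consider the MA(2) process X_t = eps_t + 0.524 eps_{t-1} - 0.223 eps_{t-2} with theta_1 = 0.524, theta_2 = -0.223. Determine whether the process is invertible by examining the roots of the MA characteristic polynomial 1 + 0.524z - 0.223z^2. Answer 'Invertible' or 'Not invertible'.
\text{Invertible}

The MA(q) characteristic polynomial is P(z) = 1 + 0.524z - 0.223z^2.
Invertibility requires all roots to lie outside the unit circle, i.e. |z| > 1 for every root.
Set 1 + (0.524) z + (-0.223) z^2 = 0, i.e. a z^2 + b z + c = 0 with a = -0.223, b = 0.524, c = 1.
Discriminant D = b^2 - 4ac = (0.524)^2 - 4*(-0.223)*1 = 0.274576 - (-0.892) = 1.166576.
D >= 0, so the roots are real: z = (-b +/- sqrt(D)) / (2a) = (-0.524 +/- 1.080081) / (-0.446).
  z_1 = (-0.524 + 1.080081) / (-0.446) = -1.2468,   |z_1| = 1.2468.
  z_2 = (-0.524 - 1.080081) / (-0.446) = 3.5966,   |z_2| = 3.5966.
Moduli of all roots: 1.2468, 3.5966.
All moduli strictly greater than 1? Yes.
Verdict: Invertible.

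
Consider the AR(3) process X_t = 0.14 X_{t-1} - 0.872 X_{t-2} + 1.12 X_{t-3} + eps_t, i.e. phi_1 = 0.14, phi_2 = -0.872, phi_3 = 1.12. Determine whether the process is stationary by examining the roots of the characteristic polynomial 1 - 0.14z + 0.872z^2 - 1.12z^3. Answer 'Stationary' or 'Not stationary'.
\text{Not stationary}

The AR(p) characteristic polynomial is P(z) = 1 - 0.14z + 0.872z^2 - 1.12z^3.
Stationarity requires all roots to lie outside the unit circle, i.e. |z| > 1 for every root.
Degree 3: look for a simple real root z0 first, then factor out (1 - z/z0) and solve the remaining quadratic.
Testing z0 = 1.25: P(1.25) = 1 + (-0.14)(1.25) + (0.872)(1.25)^2 + (-1.12)(1.25)^3
  = 1 + (-0.175) + (1.3625) + (-2.1875) = 0.  So z_0 = 1.25 is a root, |z_0| = 1.25.
Divide out the factor (1 - 0.8 z) = (1 - z/z0) (since 1/z0 = 0.8):
  P(z) = (1 - 0.8 z)(1 + (0.66) z + (1.4) z^2)
  [check: z-coef 0.66 - (0.8) = -0.14; z^2-coef 1.4 - (0.8)(0.66) = 0.872; z^3-coef -(0.8)(1.4) = -1.12.]
Remaining roots from the quadratic factor 1 + (0.66) z + (1.4) z^2:
  Set 1 + (0.66) z + (1.4) z^2 = 0, i.e. a z^2 + b z + c = 0 with a = 1.4, b = 0.66, c = 1.
  Discriminant D = b^2 - 4ac = (0.66)^2 - 4*(1.4)*1 = 0.4356 - (5.6) = -5.1644.
  D < 0, so the roots are the complex-conjugate pair z = (-b +/- i sqrt(-D)) / (2a) = -0.2357 +/- 0.8116i.
  For a conjugate pair |z|^2 = z * conj(z) = (product of roots) = c/a = 1/(1.4) = 0.714286, so |z| = sqrt(0.714286) = 0.8452 for both roots.
Moduli of all roots: 1.2500, 0.8452, 0.8452.
All moduli strictly greater than 1? No.
Verdict: Not stationary.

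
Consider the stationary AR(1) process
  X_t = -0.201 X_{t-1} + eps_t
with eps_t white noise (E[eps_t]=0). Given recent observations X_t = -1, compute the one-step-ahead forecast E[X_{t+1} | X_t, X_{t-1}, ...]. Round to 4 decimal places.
E[X_{t+1} \mid \mathcal F_t] = 0.2010

For an AR(p) model X_t = c + sum_i phi_i X_{t-i} + eps_t, the
one-step-ahead conditional mean is
  E[X_{t+1} | X_t, ...] = c + sum_i phi_i X_{t+1-i}.
Substitute known values:
  E[X_{t+1} | ...] = (-0.201) * (-1)
                   = 0.2010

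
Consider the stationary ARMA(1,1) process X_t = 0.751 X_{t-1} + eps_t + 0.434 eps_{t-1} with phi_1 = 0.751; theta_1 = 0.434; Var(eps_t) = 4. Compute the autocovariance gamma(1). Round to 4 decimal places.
\gamma(1) = 14.4150

Multiply the model equation by X_{t-k} and take expectations. With theta_0 = psi_0 = 1 and psi_j the MA(infinity) weights, this gives
  gamma(k) - sum_i phi_i gamma(k-i) = c_k,
  c_k = sigma^2 * sum_{j=k..q} theta_j psi_{j-k}   (c_k = 0 for k > q),
using gamma(-m) = gamma(m).
psi-weights needed (psi_j = theta_j + sum_i phi_i psi_{j-i}):
  psi_1 = theta_1 + phi_1 = 0.434 + (0.751) = 1.185
Right-hand sides:
  c_0 = sigma^2 (1 + theta_1 psi_1) = 4 * (1 + (0.434)(1.185)) = 4 * 1.51429 = 6.05716
  c_1 = sigma^2 theta_1 = 4 * (0.434) = 1.736
  c_2 = 0
Equations for k = 0 and k = 1 (AR order 1):
  gamma(0) = phi_1 gamma(1) + c_0
  gamma(1) = phi_1 gamma(0) + c_1
Substituting the second into the first: gamma(0) (1 - phi_1^2) = c_0 + phi_1 c_1, so
  gamma(0) = (c_0 + phi_1 c_1) / (1 - phi_1^2) = (6.05716 + (0.751)(1.736)) / (1 - (0.751)^2) = 7.360896 / 0.435999 = 16.882828.
  gamma(1) = phi_1 gamma(0) + c_1 = (0.751)(16.882828) + (1.736) = 14.415004.
Therefore gamma(1) = 14.4150 (to 4 decimal places).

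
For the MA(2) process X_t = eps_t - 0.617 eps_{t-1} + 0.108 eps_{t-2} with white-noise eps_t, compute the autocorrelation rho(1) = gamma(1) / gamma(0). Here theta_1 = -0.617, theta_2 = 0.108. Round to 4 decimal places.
\rho(1) = -0.4910

For an MA(q) process with theta_0 = 1, the autocovariance is
  gamma(k) = sigma^2 * sum_{i=0..q-k} theta_i * theta_{i+k},
and rho(k) = gamma(k) / gamma(0). Sigma^2 cancels.
  numerator   = (1)*(-0.617) + (-0.617)*(0.108) = -0.683636.
  denominator = (1)^2 + (-0.617)^2 + (0.108)^2 = 1.392353.
  rho(1) = -0.683636 / 1.392353 = -0.4910.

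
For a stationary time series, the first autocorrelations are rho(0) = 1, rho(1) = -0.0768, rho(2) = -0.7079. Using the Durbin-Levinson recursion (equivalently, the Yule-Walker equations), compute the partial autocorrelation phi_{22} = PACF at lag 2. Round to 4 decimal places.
\phi_{22} = -0.7180

The PACF at lag k is phi_{kk}, the last component of the solution
to the Yule-Walker system G_k phi = r_k where
  (G_k)_{ij} = rho(|i - j|), (r_k)_i = rho(i), i,j = 1..k.
Equivalently, Durbin-Levinson gives phi_{kk} iteratively:
  phi_{11} = rho(1)
  phi_{kk} = [rho(k) - sum_{j=1..k-1} phi_{k-1,j} rho(k-j)]
            / [1 - sum_{j=1..k-1} phi_{k-1,j} rho(j)],
  phi_{k,j} = phi_{k-1,j} - phi_{kk} phi_{k-1,k-j},  j = 1..k-1.
Step k = 1:
  phi_11 = rho(1) = -0.0768.
Step k = 2:
  phi_22 = [rho(2) - phi_11 rho(1)] / [1 - phi_11 rho(1)] = [-0.7079 - (-0.0768)(-0.0768)] / [1 - (-0.0768)(-0.0768)]
         = -0.71379824 / 0.99410176 = -0.718.
Therefore phi_{22} = -0.7180.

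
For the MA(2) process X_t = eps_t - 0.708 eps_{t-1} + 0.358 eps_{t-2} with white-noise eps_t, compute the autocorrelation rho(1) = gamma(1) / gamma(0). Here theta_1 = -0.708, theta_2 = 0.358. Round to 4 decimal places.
\rho(1) = -0.5901

For an MA(q) process with theta_0 = 1, the autocovariance is
  gamma(k) = sigma^2 * sum_{i=0..q-k} theta_i * theta_{i+k},
and rho(k) = gamma(k) / gamma(0). Sigma^2 cancels.
  numerator   = (1)*(-0.708) + (-0.708)*(0.358) = -0.961464.
  denominator = (1)^2 + (-0.708)^2 + (0.358)^2 = 1.629428.
  rho(1) = -0.961464 / 1.629428 = -0.5901.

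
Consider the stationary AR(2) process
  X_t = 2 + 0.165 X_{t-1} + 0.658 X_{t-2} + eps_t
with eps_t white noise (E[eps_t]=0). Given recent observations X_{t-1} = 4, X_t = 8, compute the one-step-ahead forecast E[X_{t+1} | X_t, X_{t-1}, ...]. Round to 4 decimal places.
E[X_{t+1} \mid \mathcal F_t] = 5.9520

For an AR(p) model X_t = c + sum_i phi_i X_{t-i} + eps_t, the
one-step-ahead conditional mean is
  E[X_{t+1} | X_t, ...] = c + sum_i phi_i X_{t+1-i}.
Substitute known values:
  E[X_{t+1} | ...] = 2 + (0.165) * (8) + (0.658) * (4)
                   = 5.9520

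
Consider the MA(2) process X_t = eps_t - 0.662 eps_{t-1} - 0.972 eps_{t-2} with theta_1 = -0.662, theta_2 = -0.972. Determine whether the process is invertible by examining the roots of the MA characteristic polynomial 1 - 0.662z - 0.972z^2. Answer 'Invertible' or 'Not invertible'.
\text{Not invertible}

The MA(q) characteristic polynomial is P(z) = 1 - 0.662z - 0.972z^2.
Invertibility requires all roots to lie outside the unit circle, i.e. |z| > 1 for every root.
Set 1 + (-0.662) z + (-0.972) z^2 = 0, i.e. a z^2 + b z + c = 0 with a = -0.972, b = -0.662, c = 1.
Discriminant D = b^2 - 4ac = (-0.662)^2 - 4*(-0.972)*1 = 0.438244 - (-3.888) = 4.326244.
D >= 0, so the roots are real: z = (-b +/- sqrt(D)) / (2a) = (0.662 +/- 2.079962) / (-1.944).
  z_1 = (0.662 + 2.079962) / (-1.944) = -1.4105,   |z_1| = 1.4105.
  z_2 = (0.662 - 2.079962) / (-1.944) = 0.7294,   |z_2| = 0.7294.
Moduli of all roots: 1.4105, 0.7294.
All moduli strictly greater than 1? No.
Verdict: Not invertible.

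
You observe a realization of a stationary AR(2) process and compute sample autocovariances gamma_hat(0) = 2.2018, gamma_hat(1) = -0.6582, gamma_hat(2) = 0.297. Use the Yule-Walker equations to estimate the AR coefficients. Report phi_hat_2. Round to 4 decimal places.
\hat\phi_{2} = 0.0500

The Yule-Walker equations for an AR(p) process read, in matrix form,
  Gamma_p phi = r_p,   with   (Gamma_p)_{ij} = gamma(|i - j|),
                       (r_p)_i = gamma(i),   i,j = 1..p.
Substitute the sample gammas (Toeplitz matrix and right-hand side of size 2):
  Gamma_p = [[2.2018, -0.6582], [-0.6582, 2.2018]]
  r_p     = [-0.6582, 0.297]
Written out:
  2.2018 phi_1 - 0.6582 phi_2 = -0.6582
  -0.6582 phi_1 + 2.2018 phi_2 = 0.297
Solve by Cramer's rule:
  det = gamma(0)^2 - gamma(1)^2 = (2.2018)^2 - (-0.6582)^2 = 4.84792324 - 0.43322724 = 4.414696
  phi_hat_1 = [gamma(1) gamma(0) - gamma(1) gamma(2)] / det = [(-0.6582)(2.2018) - (-0.6582)(0.297)] / 4.414696 = -1.25373936 / 4.414696 = -0.284
  phi_hat_2 = [gamma(0) gamma(2) - gamma(1)^2] / det = [(2.2018)(0.297) - (-0.6582)^2] / 4.414696 = 0.22070736 / 4.414696 = 0.05
So phi_hat = [-0.2840, 0.0500].
Therefore phi_hat_2 = 0.0500.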